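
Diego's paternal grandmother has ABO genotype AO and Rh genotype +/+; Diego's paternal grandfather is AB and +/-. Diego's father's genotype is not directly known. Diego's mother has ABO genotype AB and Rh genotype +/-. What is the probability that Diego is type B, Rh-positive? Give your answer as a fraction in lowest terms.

7/32

Diego's father's ABO genotype from AO × AB: 1/4 AA, 1/4 AB, 1/4 AO, 1/4 BO.
Crossing each possibility with the mother AB and summing P(type B): 1/4·0 + 1/4·1/4 + 1/4·1/4 + 1/4·1/2 = 1/4.
Similarly for Rh via the father's Rh distribution: P(Rh+) = 7/8.
Independent loci: 1/4 × 7/8 = 7/32.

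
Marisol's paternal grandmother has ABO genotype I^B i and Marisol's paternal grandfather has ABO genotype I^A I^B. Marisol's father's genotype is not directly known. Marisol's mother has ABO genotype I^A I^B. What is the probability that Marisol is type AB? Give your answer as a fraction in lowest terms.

3/8

Marisol's father's ABO genotype from I^B i × I^A I^B: 1/4 I^A I^B, 1/4 I^A i, 1/4 I^B I^B, 1/4 I^B i.
Crossing each possibility with the mother I^A I^B and summing P(type AB): 1/4·1/2 + 1/4·1/4 + 1/4·1/2 + 1/4·1/4 = 3/8.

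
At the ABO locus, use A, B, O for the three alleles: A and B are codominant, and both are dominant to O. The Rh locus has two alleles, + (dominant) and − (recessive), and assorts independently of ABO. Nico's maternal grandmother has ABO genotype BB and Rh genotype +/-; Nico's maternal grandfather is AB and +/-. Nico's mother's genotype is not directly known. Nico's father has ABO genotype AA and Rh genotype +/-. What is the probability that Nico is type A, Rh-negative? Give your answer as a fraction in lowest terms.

Nico's mother's ABO genotype from BB × AB: 1/2 AB, 1/2 BB.
Crossing each possibility with the father AA and summing P(type A): 1/2·1/2 + 1/2·0 = 1/4.
Similarly for Rh via the mother's Rh distribution: P(Rh-) = 1/4.
Independent loci: 1/4 × 1/4 = 1/16.

1/16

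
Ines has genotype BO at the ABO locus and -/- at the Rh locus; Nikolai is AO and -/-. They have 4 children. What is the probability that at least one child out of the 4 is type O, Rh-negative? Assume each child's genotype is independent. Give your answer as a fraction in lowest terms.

ABO cross BO × AO → 1/4 O, 1/4 A, 1/4 B, 1/4 AB.
Rh cross -/- × -/- → 1 Rh-; so P(type O, Rh-negative) = 1/4 × 1 = 1/4 per child.
P(none) = (3/4)^4 = 81/256; P(at least one) = 1 − 81/256 = 175/256.

175/256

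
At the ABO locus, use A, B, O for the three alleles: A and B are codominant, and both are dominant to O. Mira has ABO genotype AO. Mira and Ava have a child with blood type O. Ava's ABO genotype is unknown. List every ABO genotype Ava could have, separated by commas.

For each candidate genotype of Ava, check whether crossing it with AO can produce every observed child phenotype.
  AA → possible child types {A} ✗
  AB → possible child types {A, B, AB} ✗
  AO → possible child types {O, A} ✓
  BB → possible child types {B, AB} ✗
  BO → possible child types {O, A, B, AB} ✓
  OO → possible child types {O, A} ✓

AO, BO, OO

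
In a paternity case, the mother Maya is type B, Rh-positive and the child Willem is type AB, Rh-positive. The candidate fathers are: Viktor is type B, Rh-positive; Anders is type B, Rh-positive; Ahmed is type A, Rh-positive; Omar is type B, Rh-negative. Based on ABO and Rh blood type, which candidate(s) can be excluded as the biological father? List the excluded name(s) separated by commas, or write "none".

Viktor, Anders, Omar

A candidate is excluded only if no genotype consistent with his phenotype could produce a type AB, Rh-positive child with a type B, Rh-positive mother.
Viktor (type B, Rh+): no genotype consistent with that phenotype can produce a type-AB Rh+ child with a type-B mother.
Anders (type B, Rh+): no genotype consistent with that phenotype can produce a type-AB Rh+ child with a type-B mother.
Omar (type B, Rh-): no genotype consistent with that phenotype can produce a type-AB Rh+ child with a type-B mother.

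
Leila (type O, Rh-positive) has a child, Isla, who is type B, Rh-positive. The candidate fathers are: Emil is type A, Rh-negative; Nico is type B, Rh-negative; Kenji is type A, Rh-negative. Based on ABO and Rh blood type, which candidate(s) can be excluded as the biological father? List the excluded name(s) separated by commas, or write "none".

A candidate is excluded only if no genotype consistent with his phenotype could produce a type B, Rh-positive child with a type O, Rh-positive mother.
Emil (type A, Rh-): no genotype consistent with that phenotype can produce a type-B Rh+ child with a type-O mother.
Kenji (type A, Rh-): no genotype consistent with that phenotype can produce a type-B Rh+ child with a type-O mother.

Emil, Kenji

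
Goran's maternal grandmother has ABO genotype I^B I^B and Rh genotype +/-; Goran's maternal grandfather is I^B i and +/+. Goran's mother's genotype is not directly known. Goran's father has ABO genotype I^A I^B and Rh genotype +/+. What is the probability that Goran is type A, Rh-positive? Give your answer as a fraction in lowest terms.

Goran's mother's ABO genotype from I^B I^B × I^B i: 1/2 I^B I^B, 1/2 I^B i.
Crossing each possibility with the father I^A I^B and summing P(type A): 1/2·0 + 1/2·1/4 = 1/8.
Similarly for Rh via the mother's Rh distribution: P(Rh+) = 1.
Independent loci: 1/8 × 1 = 1/8.

1/8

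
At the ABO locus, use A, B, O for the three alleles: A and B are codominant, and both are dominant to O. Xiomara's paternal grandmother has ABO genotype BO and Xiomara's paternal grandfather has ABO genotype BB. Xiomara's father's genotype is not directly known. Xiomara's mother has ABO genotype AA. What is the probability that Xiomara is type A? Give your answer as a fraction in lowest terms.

1/4

Xiomara's father's ABO genotype from BO × BB: 1/2 BB, 1/2 BO.
Crossing each possibility with the mother AA and summing P(type A): 1/2·0 + 1/2·1/2 = 1/4.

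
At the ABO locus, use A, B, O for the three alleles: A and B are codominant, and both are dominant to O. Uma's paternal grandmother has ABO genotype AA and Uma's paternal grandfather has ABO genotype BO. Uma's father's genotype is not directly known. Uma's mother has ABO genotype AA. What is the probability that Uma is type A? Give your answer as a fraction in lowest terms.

3/4

Uma's father's ABO genotype from AA × BO: 1/2 AB, 1/2 AO.
Crossing each possibility with the mother AA and summing P(type A): 1/2·1/2 + 1/2·1 = 3/4.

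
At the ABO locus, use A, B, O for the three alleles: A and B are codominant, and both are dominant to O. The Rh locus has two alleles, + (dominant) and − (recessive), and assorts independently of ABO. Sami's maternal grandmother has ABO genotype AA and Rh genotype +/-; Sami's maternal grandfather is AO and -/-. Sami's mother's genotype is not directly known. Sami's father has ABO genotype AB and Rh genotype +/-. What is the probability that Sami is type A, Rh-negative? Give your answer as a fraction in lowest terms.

Sami's mother's ABO genotype from AA × AO: 1/2 AA, 1/2 AO.
Crossing each possibility with the father AB and summing P(type A): 1/2·1/2 + 1/2·1/2 = 1/2.
Similarly for Rh via the mother's Rh distribution: P(Rh-) = 3/8.
Independent loci: 1/2 × 3/8 = 3/16.

3/16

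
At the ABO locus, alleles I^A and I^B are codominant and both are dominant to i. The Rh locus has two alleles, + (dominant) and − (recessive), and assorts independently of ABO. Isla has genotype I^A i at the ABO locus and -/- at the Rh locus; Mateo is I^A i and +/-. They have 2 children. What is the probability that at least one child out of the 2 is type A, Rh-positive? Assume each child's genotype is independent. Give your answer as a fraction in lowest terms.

ABO cross I^A i × I^A i → 1/4 O, 3/4 A.
Rh cross -/- × +/- → 1/2 Rh+, 1/2 Rh-; so P(type A, Rh-positive) = 3/4 × 1/2 = 3/8 per child.
P(none) = (5/8)^2 = 25/64; P(at least one) = 1 − 25/64 = 39/64.

39/64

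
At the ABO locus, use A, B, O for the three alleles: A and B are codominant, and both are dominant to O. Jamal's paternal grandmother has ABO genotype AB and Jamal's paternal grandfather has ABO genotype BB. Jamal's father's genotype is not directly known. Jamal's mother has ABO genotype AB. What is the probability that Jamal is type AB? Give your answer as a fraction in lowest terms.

1/2

Jamal's father's ABO genotype from AB × BB: 1/2 AB, 1/2 BB.
Crossing each possibility with the mother AB and summing P(type AB): 1/2·1/2 + 1/2·1/2 = 1/2.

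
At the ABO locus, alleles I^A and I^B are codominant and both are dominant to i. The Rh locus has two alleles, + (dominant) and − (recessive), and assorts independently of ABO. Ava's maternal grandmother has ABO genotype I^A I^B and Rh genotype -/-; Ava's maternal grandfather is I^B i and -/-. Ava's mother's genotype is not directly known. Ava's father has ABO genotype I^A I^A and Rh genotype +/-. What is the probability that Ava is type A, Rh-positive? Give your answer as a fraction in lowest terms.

Ava's mother's ABO genotype from I^A I^B × I^B i: 1/4 I^A I^B, 1/4 I^A i, 1/4 I^B I^B, 1/4 I^B i.
Crossing each possibility with the father I^A I^A and summing P(type A): 1/4·1/2 + 1/4·1 + 1/4·0 + 1/4·1/2 = 1/2.
Similarly for Rh via the mother's Rh distribution: P(Rh+) = 1/2.
Independent loci: 1/2 × 1/2 = 1/4.

1/4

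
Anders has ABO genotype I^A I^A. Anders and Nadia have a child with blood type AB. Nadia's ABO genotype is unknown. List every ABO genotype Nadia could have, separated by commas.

For each candidate genotype of Nadia, check whether crossing it with I^A I^A can produce every observed child phenotype.
  I^A I^A → possible child types {A} ✗
  I^A I^B → possible child types {A, AB} ✓
  I^A i → possible child types {A} ✗
  I^B I^B → possible child types {AB} ✓
  I^B i → possible child types {A, AB} ✓
  i i → possible child types {A} ✗

I^A I^B, I^B I^B, I^B i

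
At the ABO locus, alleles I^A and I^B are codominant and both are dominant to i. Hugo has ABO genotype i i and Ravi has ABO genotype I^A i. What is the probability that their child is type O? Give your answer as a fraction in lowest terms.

ABO cross i i × I^A i → offspring phenotypes: 1/2 O, 1/2 A.
So P(type O) = 1/2.

1/2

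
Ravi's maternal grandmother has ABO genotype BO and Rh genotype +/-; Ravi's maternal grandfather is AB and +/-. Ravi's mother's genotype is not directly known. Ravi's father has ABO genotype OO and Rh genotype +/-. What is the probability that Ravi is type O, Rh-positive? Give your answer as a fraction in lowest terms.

Ravi's mother's ABO genotype from BO × AB: 1/4 AB, 1/4 AO, 1/4 BB, 1/4 BO.
Crossing each possibility with the father OO and summing P(type O): 1/4·0 + 1/4·1/2 + 1/4·0 + 1/4·1/2 = 1/4.
Similarly for Rh via the mother's Rh distribution: P(Rh+) = 3/4.
Independent loci: 1/4 × 3/4 = 3/16.

3/16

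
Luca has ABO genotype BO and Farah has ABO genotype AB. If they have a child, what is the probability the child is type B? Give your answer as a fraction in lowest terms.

1/2

ABO cross BO × AB → offspring phenotypes: 1/4 A, 1/2 B, 1/4 AB.
So P(type B) = 1/2.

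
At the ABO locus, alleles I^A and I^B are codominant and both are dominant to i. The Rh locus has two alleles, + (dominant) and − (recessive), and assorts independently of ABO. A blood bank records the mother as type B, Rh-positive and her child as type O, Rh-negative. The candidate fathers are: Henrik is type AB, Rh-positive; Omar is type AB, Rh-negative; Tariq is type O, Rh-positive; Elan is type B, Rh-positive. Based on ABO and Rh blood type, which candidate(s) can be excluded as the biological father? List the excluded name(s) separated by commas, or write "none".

A candidate is excluded only if no genotype consistent with his phenotype could produce a type O, Rh-negative child with a type B, Rh-positive mother.
Henrik (type AB, Rh+): no genotype consistent with that phenotype can produce a type-O Rh- child with a type-B mother.
Omar (type AB, Rh-): no genotype consistent with that phenotype can produce a type-O Rh- child with a type-B mother.

Henrik, Omar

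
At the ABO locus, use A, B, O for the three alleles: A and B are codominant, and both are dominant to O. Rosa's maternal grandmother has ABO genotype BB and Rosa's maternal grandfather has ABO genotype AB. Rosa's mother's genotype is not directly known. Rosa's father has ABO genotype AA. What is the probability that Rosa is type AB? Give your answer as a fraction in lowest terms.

Rosa's mother's ABO genotype from BB × AB: 1/2 AB, 1/2 BB.
Crossing each possibility with the father AA and summing P(type AB): 1/2·1/2 + 1/2·1 = 3/4.

3/4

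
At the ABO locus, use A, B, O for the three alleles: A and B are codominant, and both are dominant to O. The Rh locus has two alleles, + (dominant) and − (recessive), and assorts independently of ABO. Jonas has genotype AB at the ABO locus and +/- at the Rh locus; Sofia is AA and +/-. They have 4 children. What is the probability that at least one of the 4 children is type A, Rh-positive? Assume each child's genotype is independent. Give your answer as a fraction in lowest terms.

ABO cross AB × AA → 1/2 A, 1/2 AB.
Rh cross +/- × +/- → 3/4 Rh+, 1/4 Rh-; so P(type A, Rh-positive) = 1/2 × 3/4 = 3/8 per child.
P(none) = (5/8)^4 = 625/4096; P(at least one) = 1 − 625/4096 = 3471/4096.

3471/4096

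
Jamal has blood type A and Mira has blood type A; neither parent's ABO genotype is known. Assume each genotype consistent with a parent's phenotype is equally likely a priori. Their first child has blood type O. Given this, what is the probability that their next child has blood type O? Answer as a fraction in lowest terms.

1/4

Possible genotypes: Jamal ∈ {AA, AO}; Mira ∈ {AA, AO}.
Weight each parental genotype pair by prior × P(type-O child):
  AO × AO: posterior weight 1; P(next child type O) = 1/4.
Weighted sum = 1/4.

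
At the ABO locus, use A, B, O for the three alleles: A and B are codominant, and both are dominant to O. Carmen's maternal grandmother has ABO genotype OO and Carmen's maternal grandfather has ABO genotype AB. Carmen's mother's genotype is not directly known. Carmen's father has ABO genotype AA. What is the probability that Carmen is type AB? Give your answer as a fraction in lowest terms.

Carmen's mother's ABO genotype from OO × AB: 1/2 AO, 1/2 BO.
Crossing each possibility with the father AA and summing P(type AB): 1/2·0 + 1/2·1/2 = 1/4.

1/4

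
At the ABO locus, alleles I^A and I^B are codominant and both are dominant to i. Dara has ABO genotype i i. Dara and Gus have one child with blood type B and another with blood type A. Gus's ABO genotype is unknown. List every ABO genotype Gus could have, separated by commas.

I^A I^B

For each candidate genotype of Gus, check whether crossing it with i i can produce every observed child phenotype.
  I^A I^A → possible child types {A} ✗
  I^A I^B → possible child types {A, B} ✓
  I^A i → possible child types {O, A} ✗
  I^B I^B → possible child types {B} ✗
  I^B i → possible child types {O, B} ✗
  i i → possible child types {O} ✗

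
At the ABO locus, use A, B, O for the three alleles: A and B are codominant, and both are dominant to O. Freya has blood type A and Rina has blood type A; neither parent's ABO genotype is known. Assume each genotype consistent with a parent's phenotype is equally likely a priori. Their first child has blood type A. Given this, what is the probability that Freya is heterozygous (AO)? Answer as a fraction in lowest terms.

7/15

Possible genotypes: Freya ∈ {AA, AO}; Rina ∈ {AA, AO}.
Weight each parental genotype pair by prior × P(type-A child):
  AA × AA: posterior weight 4/15.
  AA × AO: posterior weight 4/15.
  AO × AA: posterior weight 4/15.
  AO × AO: posterior weight 1/5.
Sum the posterior weight over pairs where Freya is AO: 7/15.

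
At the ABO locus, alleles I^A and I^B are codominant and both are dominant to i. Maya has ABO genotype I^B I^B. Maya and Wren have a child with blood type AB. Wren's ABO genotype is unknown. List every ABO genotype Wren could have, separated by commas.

I^A I^A, I^A I^B, I^A i

For each candidate genotype of Wren, check whether crossing it with I^B I^B can produce every observed child phenotype.
  I^A I^A → possible child types {AB} ✓
  I^A I^B → possible child types {B, AB} ✓
  I^A i → possible child types {B, AB} ✓
  I^B I^B → possible child types {B} ✗
  I^B i → possible child types {B} ✗
  i i → possible child types {B} ✗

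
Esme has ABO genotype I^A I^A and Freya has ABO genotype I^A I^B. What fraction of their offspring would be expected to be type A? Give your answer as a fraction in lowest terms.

1/2

ABO cross I^A I^A × I^A I^B → offspring phenotypes: 1/2 A, 1/2 AB.
So P(type A) = 1/2.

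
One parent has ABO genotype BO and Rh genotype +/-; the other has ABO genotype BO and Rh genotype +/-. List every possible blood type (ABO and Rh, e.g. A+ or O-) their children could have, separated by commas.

O+, O-, B+, B-

Gametes from BO × BO give offspring ABO genotypes BB, BO, OO, i.e. phenotypes O, B.
Rh cross +/- × +/- → phenotypes Rh+, Rh-.
Combining independently: O+, O-, B+, B-.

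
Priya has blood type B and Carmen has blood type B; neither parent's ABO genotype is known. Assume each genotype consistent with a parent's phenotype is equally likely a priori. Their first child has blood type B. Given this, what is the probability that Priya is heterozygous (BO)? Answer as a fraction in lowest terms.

Possible genotypes: Priya ∈ {BB, BO}; Carmen ∈ {BB, BO}.
Weight each parental genotype pair by prior × P(type-B child):
  BB × BB: posterior weight 4/15.
  BB × BO: posterior weight 4/15.
  BO × BB: posterior weight 4/15.
  BO × BO: posterior weight 1/5.
Sum the posterior weight over pairs where Priya is BO: 7/15.

7/15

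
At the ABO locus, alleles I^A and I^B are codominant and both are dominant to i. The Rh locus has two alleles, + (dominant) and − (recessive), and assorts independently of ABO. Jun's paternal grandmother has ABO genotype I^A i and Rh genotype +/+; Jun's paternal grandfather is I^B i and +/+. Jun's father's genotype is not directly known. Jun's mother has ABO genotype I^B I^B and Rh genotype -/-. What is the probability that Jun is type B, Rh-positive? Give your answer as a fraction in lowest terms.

Jun's father's ABO genotype from I^A i × I^B i: 1/4 I^A I^B, 1/4 I^A i, 1/4 I^B i, 1/4 i i.
Crossing each possibility with the mother I^B I^B and summing P(type B): 1/4·1/2 + 1/4·1/2 + 1/4·1 + 1/4·1 = 3/4.
Similarly for Rh via the father's Rh distribution: P(Rh+) = 1.
Independent loci: 3/4 × 1 = 3/4.

3/4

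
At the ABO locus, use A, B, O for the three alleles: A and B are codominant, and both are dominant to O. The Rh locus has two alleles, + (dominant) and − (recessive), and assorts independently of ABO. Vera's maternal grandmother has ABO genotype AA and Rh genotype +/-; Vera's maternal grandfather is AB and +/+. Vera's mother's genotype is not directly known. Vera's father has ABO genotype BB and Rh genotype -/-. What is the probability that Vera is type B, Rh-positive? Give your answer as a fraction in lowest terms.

Vera's mother's ABO genotype from AA × AB: 1/2 AA, 1/2 AB.
Crossing each possibility with the father BB and summing P(type B): 1/2·0 + 1/2·1/2 = 1/4.
Similarly for Rh via the mother's Rh distribution: P(Rh+) = 3/4.
Independent loci: 1/4 × 3/4 = 3/16.

3/16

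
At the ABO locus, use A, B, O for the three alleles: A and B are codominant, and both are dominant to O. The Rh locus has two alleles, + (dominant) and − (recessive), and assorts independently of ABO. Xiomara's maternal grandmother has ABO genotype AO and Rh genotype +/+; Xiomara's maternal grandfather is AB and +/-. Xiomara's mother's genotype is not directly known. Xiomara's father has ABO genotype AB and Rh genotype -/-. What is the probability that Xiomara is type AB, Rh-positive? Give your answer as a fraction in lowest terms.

Xiomara's mother's ABO genotype from AO × AB: 1/4 AA, 1/4 AB, 1/4 AO, 1/4 BO.
Crossing each possibility with the father AB and summing P(type AB): 1/4·1/2 + 1/4·1/2 + 1/4·1/4 + 1/4·1/4 = 3/8.
Similarly for Rh via the mother's Rh distribution: P(Rh+) = 3/4.
Independent loci: 3/8 × 3/4 = 9/32.

9/32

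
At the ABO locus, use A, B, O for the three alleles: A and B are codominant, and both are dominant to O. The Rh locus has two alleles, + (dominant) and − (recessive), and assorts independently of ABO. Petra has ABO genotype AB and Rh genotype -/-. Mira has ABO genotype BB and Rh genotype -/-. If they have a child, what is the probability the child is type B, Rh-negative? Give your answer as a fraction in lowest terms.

ABO cross AB × BB → offspring phenotypes: 1/2 B, 1/2 AB.
Rh cross -/- × -/- → 1 Rh-.
Independent loci: P(type B, Rh-negative) = 1/2 × 1 = 1/2.

1/2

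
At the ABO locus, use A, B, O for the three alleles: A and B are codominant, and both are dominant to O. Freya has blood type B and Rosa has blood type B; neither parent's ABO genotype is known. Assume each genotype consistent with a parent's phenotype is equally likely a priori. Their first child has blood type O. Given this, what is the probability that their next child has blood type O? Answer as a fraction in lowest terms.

Possible genotypes: Freya ∈ {BB, BO}; Rosa ∈ {BB, BO}.
Weight each parental genotype pair by prior × P(type-O child):
  BO × BO: posterior weight 1; P(next child type O) = 1/4.
Weighted sum = 1/4.

1/4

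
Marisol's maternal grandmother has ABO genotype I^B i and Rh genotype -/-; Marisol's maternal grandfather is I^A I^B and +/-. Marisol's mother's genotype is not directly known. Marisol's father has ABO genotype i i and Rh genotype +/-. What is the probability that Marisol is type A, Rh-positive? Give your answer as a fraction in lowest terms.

5/32

Marisol's mother's ABO genotype from I^B i × I^A I^B: 1/4 I^A I^B, 1/4 I^A i, 1/4 I^B I^B, 1/4 I^B i.
Crossing each possibility with the father i i and summing P(type A): 1/4·1/2 + 1/4·1/2 + 1/4·0 + 1/4·0 = 1/4.
Similarly for Rh via the mother's Rh distribution: P(Rh+) = 5/8.
Independent loci: 1/4 × 5/8 = 5/32.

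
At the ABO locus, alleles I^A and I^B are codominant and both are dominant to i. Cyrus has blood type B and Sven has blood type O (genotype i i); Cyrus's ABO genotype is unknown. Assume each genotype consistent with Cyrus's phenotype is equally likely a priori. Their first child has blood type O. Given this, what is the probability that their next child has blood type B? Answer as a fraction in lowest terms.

Possible genotypes: Cyrus ∈ {I^B I^B, I^B i}; Sven ∈ {i i}.
Weight each parental genotype pair by prior × P(type-O child):
  I^B i × i i: posterior weight 1; P(next child type B) = 1/2.
Weighted sum = 1/2.

1/2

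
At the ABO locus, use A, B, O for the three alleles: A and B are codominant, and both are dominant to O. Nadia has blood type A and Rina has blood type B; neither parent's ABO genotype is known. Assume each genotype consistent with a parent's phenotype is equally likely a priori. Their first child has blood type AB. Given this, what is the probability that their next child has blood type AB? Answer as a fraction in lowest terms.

Possible genotypes: Nadia ∈ {AA, AO}; Rina ∈ {BB, BO}.
Weight each parental genotype pair by prior × P(type-AB child):
  AA × BB: posterior weight 4/9; P(next child type AB) = 1.
  AA × BO: posterior weight 2/9; P(next child type AB) = 1/2.
  AO × BB: posterior weight 2/9; P(next child type AB) = 1/2.
  AO × BO: posterior weight 1/9; P(next child type AB) = 1/4.
Weighted sum = 25/36.

25/36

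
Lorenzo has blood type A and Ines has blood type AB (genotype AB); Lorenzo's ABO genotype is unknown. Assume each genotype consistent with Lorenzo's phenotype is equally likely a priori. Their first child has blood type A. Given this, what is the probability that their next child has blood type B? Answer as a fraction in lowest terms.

1/8

Possible genotypes: Lorenzo ∈ {AA, AO}; Ines ∈ {AB}.
Weight each parental genotype pair by prior × P(type-A child):
  AA × AB: posterior weight 1/2; P(next child type B) = 0.
  AO × AB: posterior weight 1/2; P(next child type B) = 1/4.
Weighted sum = 1/8.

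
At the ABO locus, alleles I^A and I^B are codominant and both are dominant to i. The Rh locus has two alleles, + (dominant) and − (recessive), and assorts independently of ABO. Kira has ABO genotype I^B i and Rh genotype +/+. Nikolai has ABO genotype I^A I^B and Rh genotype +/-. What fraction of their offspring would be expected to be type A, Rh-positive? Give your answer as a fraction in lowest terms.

1/4

ABO cross I^B i × I^A I^B → offspring phenotypes: 1/4 A, 1/2 B, 1/4 AB.
Rh cross +/+ × +/- → 1 Rh+.
Independent loci: P(type A, Rh-positive) = 1/4 × 1 = 1/4.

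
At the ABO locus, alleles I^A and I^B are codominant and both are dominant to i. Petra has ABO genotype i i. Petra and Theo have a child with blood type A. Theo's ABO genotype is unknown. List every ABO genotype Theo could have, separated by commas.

I^A I^A, I^A I^B, I^A i

For each candidate genotype of Theo, check whether crossing it with i i can produce every observed child phenotype.
  I^A I^A → possible child types {A} ✓
  I^A I^B → possible child types {A, B} ✓
  I^A i → possible child types {O, A} ✓
  I^B I^B → possible child types {B} ✗
  I^B i → possible child types {O, B} ✗
  i i → possible child types {O} ✗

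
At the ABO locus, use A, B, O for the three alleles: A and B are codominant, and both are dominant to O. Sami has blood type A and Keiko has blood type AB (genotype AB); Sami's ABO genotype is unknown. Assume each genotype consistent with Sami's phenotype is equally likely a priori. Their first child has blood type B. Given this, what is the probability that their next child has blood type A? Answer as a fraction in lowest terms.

1/2

Possible genotypes: Sami ∈ {AA, AO}; Keiko ∈ {AB}.
Weight each parental genotype pair by prior × P(type-B child):
  AO × AB: posterior weight 1; P(next child type A) = 1/2.
Weighted sum = 1/2.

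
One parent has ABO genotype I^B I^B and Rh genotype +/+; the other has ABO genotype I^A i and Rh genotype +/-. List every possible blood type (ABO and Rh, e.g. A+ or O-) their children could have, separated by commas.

B+, AB+

Gametes from I^B I^B × I^A i give offspring ABO genotypes I^A I^B, I^B i, i.e. phenotypes B, AB.
Rh cross +/+ × +/- → phenotypes Rh+.
Combining independently: B+, AB+.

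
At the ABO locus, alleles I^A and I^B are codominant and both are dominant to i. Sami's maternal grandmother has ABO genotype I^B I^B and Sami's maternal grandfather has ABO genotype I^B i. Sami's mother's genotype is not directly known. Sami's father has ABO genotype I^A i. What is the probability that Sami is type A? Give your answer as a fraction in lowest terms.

Sami's mother's ABO genotype from I^B I^B × I^B i: 1/2 I^B I^B, 1/2 I^B i.
Crossing each possibility with the father I^A i and summing P(type A): 1/2·0 + 1/2·1/4 = 1/8.

1/8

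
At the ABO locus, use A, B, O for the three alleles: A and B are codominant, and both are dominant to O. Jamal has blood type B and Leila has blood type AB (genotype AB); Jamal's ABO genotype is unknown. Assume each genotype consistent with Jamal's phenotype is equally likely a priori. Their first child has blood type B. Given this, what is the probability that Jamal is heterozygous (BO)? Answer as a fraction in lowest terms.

1/2

Possible genotypes: Jamal ∈ {BB, BO}; Leila ∈ {AB}.
Weight each parental genotype pair by prior × P(type-B child):
  BB × AB: posterior weight 1/2.
  BO × AB: posterior weight 1/2.
Sum the posterior weight over pairs where Jamal is BO: 1/2.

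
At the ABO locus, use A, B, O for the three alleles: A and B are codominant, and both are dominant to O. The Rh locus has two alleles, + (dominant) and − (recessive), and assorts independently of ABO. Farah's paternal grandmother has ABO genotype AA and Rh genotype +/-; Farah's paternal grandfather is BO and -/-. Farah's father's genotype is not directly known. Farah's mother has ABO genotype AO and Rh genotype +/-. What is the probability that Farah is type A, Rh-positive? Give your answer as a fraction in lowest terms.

25/64

Farah's father's ABO genotype from AA × BO: 1/2 AB, 1/2 AO.
Crossing each possibility with the mother AO and summing P(type A): 1/2·1/2 + 1/2·3/4 = 5/8.
Similarly for Rh via the father's Rh distribution: P(Rh+) = 5/8.
Independent loci: 5/8 × 5/8 = 25/64.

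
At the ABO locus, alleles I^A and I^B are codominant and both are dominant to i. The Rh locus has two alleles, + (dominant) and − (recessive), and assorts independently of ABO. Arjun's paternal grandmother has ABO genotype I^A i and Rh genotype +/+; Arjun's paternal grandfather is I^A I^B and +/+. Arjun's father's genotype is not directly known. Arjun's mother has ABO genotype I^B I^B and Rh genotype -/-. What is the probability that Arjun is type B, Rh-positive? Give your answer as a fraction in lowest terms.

Arjun's father's ABO genotype from I^A i × I^A I^B: 1/4 I^A I^A, 1/4 I^A I^B, 1/4 I^A i, 1/4 I^B i.
Crossing each possibility with the mother I^B I^B and summing P(type B): 1/4·0 + 1/4·1/2 + 1/4·1/2 + 1/4·1 = 1/2.
Similarly for Rh via the father's Rh distribution: P(Rh+) = 1.
Independent loci: 1/2 × 1 = 1/2.

1/2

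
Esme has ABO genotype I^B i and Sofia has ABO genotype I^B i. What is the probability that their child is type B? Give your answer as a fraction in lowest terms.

3/4

ABO cross I^B i × I^B i → offspring phenotypes: 1/4 O, 3/4 B.
So P(type B) = 3/4.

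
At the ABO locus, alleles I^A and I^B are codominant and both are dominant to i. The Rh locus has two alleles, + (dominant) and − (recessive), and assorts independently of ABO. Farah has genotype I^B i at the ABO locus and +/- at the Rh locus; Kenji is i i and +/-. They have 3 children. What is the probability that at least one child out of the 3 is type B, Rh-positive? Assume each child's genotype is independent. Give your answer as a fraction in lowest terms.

387/512

ABO cross I^B i × i i → 1/2 O, 1/2 B.
Rh cross +/- × +/- → 3/4 Rh+, 1/4 Rh-; so P(type B, Rh-positive) = 1/2 × 3/4 = 3/8 per child.
P(none) = (5/8)^3 = 125/512; P(at least one) = 1 − 125/512 = 387/512.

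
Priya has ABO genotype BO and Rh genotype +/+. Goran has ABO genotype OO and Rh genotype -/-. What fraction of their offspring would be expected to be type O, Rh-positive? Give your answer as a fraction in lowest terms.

ABO cross BO × OO → offspring phenotypes: 1/2 O, 1/2 B.
Rh cross +/+ × -/- → 1 Rh+.
Independent loci: P(type O, Rh-positive) = 1/2 × 1 = 1/2.

1/2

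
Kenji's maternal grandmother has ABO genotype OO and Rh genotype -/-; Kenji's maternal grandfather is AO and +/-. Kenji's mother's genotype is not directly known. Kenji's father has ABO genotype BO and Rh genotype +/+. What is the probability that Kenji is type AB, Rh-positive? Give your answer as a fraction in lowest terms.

1/8

Kenji's mother's ABO genotype from OO × AO: 1/2 AO, 1/2 OO.
Crossing each possibility with the father BO and summing P(type AB): 1/2·1/4 + 1/2·0 = 1/8.
Similarly for Rh via the mother's Rh distribution: P(Rh+) = 1.
Independent loci: 1/8 × 1 = 1/8.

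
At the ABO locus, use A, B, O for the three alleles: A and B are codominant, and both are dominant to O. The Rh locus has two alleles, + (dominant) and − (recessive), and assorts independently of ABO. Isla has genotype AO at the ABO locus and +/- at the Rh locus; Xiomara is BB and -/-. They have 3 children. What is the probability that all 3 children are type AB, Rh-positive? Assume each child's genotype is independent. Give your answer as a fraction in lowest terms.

1/64

ABO cross AO × BB → 1/2 B, 1/2 AB.
Rh cross +/- × -/- → 1/2 Rh+, 1/2 Rh-; so P(type AB, Rh-positive) = 1/2 × 1/2 = 1/4 per child.
All 3 independent: (1/4)^3 = 1/64.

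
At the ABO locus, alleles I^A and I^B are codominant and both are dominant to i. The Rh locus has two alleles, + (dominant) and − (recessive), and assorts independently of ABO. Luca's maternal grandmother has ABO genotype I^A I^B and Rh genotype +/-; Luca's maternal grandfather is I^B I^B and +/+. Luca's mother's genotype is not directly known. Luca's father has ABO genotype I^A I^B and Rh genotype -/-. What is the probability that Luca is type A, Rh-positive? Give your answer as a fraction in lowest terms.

3/32

Luca's mother's ABO genotype from I^A I^B × I^B I^B: 1/2 I^A I^B, 1/2 I^B I^B.
Crossing each possibility with the father I^A I^B and summing P(type A): 1/2·1/4 + 1/2·0 = 1/8.
Similarly for Rh via the mother's Rh distribution: P(Rh+) = 3/4.
Independent loci: 1/8 × 3/4 = 3/32.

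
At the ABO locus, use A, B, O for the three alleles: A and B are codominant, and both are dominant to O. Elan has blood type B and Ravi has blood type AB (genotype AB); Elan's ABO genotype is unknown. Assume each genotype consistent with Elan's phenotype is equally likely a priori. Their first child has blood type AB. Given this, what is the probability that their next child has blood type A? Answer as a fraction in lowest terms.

Possible genotypes: Elan ∈ {BB, BO}; Ravi ∈ {AB}.
Weight each parental genotype pair by prior × P(type-AB child):
  BB × AB: posterior weight 2/3; P(next child type A) = 0.
  BO × AB: posterior weight 1/3; P(next child type A) = 1/4.
Weighted sum = 1/12.

1/12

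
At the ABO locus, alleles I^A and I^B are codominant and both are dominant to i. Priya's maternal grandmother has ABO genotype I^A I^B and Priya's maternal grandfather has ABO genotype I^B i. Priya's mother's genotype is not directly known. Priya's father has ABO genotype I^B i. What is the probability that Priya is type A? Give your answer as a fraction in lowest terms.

Priya's mother's ABO genotype from I^A I^B × I^B i: 1/4 I^A I^B, 1/4 I^A i, 1/4 I^B I^B, 1/4 I^B i.
Crossing each possibility with the father I^B i and summing P(type A): 1/4·1/4 + 1/4·1/4 + 1/4·0 + 1/4·0 = 1/8.

1/8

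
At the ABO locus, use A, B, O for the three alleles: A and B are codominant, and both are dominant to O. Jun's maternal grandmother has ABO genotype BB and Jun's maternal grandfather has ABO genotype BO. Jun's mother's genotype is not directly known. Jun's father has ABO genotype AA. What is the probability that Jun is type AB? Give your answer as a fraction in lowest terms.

Jun's mother's ABO genotype from BB × BO: 1/2 BB, 1/2 BO.
Crossing each possibility with the father AA and summing P(type AB): 1/2·1 + 1/2·1/2 = 3/4.

3/4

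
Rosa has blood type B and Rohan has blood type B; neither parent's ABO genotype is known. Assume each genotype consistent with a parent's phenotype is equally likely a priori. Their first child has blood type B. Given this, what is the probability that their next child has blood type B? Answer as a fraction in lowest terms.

19/20

Possible genotypes: Rosa ∈ {I^B I^B, I^B i}; Rohan ∈ {I^B I^B, I^B i}.
Weight each parental genotype pair by prior × P(type-B child):
  I^B I^B × I^B I^B: posterior weight 4/15; P(next child type B) = 1.
  I^B I^B × I^B i: posterior weight 4/15; P(next child type B) = 1.
  I^B i × I^B I^B: posterior weight 4/15; P(next child type B) = 1.
  I^B i × I^B i: posterior weight 1/5; P(next child type B) = 3/4.
Weighted sum = 19/20.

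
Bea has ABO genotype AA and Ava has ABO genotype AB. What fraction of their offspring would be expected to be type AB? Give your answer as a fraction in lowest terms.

ABO cross AA × AB → offspring phenotypes: 1/2 A, 1/2 AB.
So P(type AB) = 1/2.

1/2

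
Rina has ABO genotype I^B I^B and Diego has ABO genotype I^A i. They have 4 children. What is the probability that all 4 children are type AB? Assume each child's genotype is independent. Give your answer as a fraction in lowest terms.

1/16

ABO cross I^B I^B × I^A i → 1/2 B, 1/2 AB.
So P(type AB) = 1/2 per child.
All 4 independent: (1/2)^4 = 1/16.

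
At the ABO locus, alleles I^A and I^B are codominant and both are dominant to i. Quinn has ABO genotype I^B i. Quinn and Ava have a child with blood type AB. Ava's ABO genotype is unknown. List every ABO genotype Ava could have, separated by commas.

For each candidate genotype of Ava, check whether crossing it with I^B i can produce every observed child phenotype.
  I^A I^A → possible child types {A, AB} ✓
  I^A I^B → possible child types {A, B, AB} ✓
  I^A i → possible child types {O, A, B, AB} ✓
  I^B I^B → possible child types {B} ✗
  I^B i → possible child types {O, B} ✗
  i i → possible child types {O, B} ✗

I^A I^A, I^A I^B, I^A i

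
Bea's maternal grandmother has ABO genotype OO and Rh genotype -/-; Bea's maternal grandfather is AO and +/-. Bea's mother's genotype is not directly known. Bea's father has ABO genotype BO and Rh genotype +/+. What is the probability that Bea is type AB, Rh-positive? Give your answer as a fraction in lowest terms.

Bea's mother's ABO genotype from OO × AO: 1/2 AO, 1/2 OO.
Crossing each possibility with the father BO and summing P(type AB): 1/2·1/4 + 1/2·0 = 1/8.
Similarly for Rh via the mother's Rh distribution: P(Rh+) = 1.
Independent loci: 1/8 × 1 = 1/8.

1/8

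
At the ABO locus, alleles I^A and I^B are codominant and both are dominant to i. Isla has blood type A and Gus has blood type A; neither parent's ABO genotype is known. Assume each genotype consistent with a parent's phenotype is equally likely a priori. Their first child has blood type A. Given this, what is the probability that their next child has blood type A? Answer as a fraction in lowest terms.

19/20

Possible genotypes: Isla ∈ {I^A I^A, I^A i}; Gus ∈ {I^A I^A, I^A i}.
Weight each parental genotype pair by prior × P(type-A child):
  I^A I^A × I^A I^A: posterior weight 4/15; P(next child type A) = 1.
  I^A I^A × I^A i: posterior weight 4/15; P(next child type A) = 1.
  I^A i × I^A I^A: posterior weight 4/15; P(next child type A) = 1.
  I^A i × I^A i: posterior weight 1/5; P(next child type A) = 3/4.
Weighted sum = 19/20.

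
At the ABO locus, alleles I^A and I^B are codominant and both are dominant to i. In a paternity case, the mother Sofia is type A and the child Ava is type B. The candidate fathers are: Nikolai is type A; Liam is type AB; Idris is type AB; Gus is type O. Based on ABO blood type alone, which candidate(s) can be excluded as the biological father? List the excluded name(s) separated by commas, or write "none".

A candidate is excluded only if no genotype consistent with his phenotype could produce a type B child with a type A mother.
Nikolai (type A): no genotype consistent with that phenotype can produce a type-B child with a type-A mother.
Gus (type O): no genotype consistent with that phenotype can produce a type-B child with a type-A mother.

Nikolai, Gus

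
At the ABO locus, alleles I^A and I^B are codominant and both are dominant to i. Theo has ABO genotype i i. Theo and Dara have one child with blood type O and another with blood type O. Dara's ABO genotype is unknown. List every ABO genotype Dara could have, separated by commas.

For each candidate genotype of Dara, check whether crossing it with i i can produce every observed child phenotype.
  I^A I^A → possible child types {A} ✗
  I^A I^B → possible child types {A, B} ✗
  I^A i → possible child types {O, A} ✓
  I^B I^B → possible child types {B} ✗
  I^B i → possible child types {O, B} ✓
  i i → possible child types {O} ✓

I^A i, I^B i, i i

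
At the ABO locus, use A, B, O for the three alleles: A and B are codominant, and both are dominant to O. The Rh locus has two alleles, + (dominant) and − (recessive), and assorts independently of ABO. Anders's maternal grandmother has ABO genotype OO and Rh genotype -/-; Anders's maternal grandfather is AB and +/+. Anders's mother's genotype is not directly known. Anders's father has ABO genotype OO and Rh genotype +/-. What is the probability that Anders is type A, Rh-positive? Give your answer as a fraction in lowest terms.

Anders's mother's ABO genotype from OO × AB: 1/2 AO, 1/2 BO.
Crossing each possibility with the father OO and summing P(type A): 1/2·1/2 + 1/2·0 = 1/4.
Similarly for Rh via the mother's Rh distribution: P(Rh+) = 3/4.
Independent loci: 1/4 × 3/4 = 3/16.

3/16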